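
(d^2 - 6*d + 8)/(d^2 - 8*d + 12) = (d - 4)/(d - 6)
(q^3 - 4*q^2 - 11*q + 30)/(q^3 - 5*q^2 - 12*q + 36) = (q - 5)/(q - 6)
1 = 1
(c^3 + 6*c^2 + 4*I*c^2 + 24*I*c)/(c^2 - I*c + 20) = c*(c + 6)/(c - 5*I)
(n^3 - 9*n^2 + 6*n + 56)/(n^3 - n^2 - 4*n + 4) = (n^2 - 11*n + 28)/(n^2 - 3*n + 2)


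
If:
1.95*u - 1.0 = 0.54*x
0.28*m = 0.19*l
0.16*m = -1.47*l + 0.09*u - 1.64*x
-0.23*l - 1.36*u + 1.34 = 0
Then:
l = -4.57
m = -3.10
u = 1.76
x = 4.50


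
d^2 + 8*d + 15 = (d + 3)*(d + 5)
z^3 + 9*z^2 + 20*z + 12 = (z + 1)*(z + 2)*(z + 6)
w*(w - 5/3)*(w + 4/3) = w^3 - w^2/3 - 20*w/9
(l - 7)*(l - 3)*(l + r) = l^3 + l^2*r - 10*l^2 - 10*l*r + 21*l + 21*r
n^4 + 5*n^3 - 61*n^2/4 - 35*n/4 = n*(n - 5/2)*(n + 1/2)*(n + 7)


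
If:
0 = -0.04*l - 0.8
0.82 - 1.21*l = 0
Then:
No Solution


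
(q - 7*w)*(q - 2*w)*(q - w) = q^3 - 10*q^2*w + 23*q*w^2 - 14*w^3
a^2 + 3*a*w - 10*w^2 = (a - 2*w)*(a + 5*w)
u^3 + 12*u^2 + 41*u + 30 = (u + 1)*(u + 5)*(u + 6)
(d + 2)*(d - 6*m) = d^2 - 6*d*m + 2*d - 12*m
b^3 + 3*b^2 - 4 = (b - 1)*(b + 2)^2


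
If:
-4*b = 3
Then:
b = -3/4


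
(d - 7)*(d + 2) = d^2 - 5*d - 14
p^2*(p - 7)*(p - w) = p^4 - p^3*w - 7*p^3 + 7*p^2*w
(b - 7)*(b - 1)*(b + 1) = b^3 - 7*b^2 - b + 7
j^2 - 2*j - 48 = (j - 8)*(j + 6)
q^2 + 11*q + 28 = (q + 4)*(q + 7)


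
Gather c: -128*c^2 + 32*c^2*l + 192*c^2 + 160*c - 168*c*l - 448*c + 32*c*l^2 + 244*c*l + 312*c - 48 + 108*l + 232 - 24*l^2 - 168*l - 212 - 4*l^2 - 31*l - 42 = c^2*(32*l + 64) + c*(32*l^2 + 76*l + 24) - 28*l^2 - 91*l - 70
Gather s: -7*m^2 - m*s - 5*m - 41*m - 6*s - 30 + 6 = -7*m^2 - 46*m + s*(-m - 6) - 24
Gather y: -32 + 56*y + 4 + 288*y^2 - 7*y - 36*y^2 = 252*y^2 + 49*y - 28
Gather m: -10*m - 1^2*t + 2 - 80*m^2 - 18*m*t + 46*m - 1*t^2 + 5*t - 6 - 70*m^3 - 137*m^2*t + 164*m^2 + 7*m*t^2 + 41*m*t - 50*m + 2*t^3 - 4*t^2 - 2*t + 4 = -70*m^3 + m^2*(84 - 137*t) + m*(7*t^2 + 23*t - 14) + 2*t^3 - 5*t^2 + 2*t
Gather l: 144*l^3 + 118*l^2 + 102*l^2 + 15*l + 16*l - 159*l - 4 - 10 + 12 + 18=144*l^3 + 220*l^2 - 128*l + 16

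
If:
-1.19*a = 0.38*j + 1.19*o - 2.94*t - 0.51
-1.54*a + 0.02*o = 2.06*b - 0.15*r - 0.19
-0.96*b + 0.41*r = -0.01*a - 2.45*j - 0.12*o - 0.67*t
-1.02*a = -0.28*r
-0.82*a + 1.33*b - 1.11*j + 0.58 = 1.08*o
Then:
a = 11.8654577715398*t - 1.17980309104443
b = 0.674022361157776 - 5.78462987150302*t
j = 0.923826594876734 - 9.51055580792248*t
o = 1.31337106915102 - 6.35788532867378*t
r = 43.2241675963235*t - 4.29785411737612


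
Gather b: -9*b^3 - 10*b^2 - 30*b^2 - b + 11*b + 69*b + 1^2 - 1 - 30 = -9*b^3 - 40*b^2 + 79*b - 30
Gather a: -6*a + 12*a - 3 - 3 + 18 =6*a + 12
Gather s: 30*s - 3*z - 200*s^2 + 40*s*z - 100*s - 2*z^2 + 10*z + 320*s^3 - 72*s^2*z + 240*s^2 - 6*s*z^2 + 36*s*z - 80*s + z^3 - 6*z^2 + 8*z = 320*s^3 + s^2*(40 - 72*z) + s*(-6*z^2 + 76*z - 150) + z^3 - 8*z^2 + 15*z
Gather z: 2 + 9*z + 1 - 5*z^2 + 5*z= -5*z^2 + 14*z + 3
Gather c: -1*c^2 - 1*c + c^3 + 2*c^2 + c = c^3 + c^2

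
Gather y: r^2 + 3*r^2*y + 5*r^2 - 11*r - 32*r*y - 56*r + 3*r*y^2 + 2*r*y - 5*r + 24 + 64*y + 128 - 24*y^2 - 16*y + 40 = 6*r^2 - 72*r + y^2*(3*r - 24) + y*(3*r^2 - 30*r + 48) + 192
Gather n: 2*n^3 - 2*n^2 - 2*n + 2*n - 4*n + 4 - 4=2*n^3 - 2*n^2 - 4*n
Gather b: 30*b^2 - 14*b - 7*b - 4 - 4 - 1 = 30*b^2 - 21*b - 9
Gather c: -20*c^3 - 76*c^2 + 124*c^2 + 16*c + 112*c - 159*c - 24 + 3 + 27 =-20*c^3 + 48*c^2 - 31*c + 6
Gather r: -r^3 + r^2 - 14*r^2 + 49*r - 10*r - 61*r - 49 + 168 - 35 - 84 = -r^3 - 13*r^2 - 22*r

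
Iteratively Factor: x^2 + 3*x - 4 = (x - 1)*(x + 4)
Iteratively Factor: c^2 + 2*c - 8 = (c - 2)*(c + 4)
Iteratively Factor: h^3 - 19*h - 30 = (h - 5)*(h^2 + 5*h + 6) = (h - 5)*(h + 2)*(h + 3)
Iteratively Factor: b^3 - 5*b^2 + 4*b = (b)*(b^2 - 5*b + 4) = b*(b - 4)*(b - 1)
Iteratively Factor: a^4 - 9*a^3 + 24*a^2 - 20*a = (a)*(a^3 - 9*a^2 + 24*a - 20) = a*(a - 2)*(a^2 - 7*a + 10) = a*(a - 2)^2*(a - 5)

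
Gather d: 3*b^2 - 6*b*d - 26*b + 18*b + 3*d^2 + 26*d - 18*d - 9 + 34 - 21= 3*b^2 - 8*b + 3*d^2 + d*(8 - 6*b) + 4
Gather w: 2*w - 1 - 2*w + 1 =0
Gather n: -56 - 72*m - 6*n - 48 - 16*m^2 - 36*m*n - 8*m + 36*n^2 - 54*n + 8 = -16*m^2 - 80*m + 36*n^2 + n*(-36*m - 60) - 96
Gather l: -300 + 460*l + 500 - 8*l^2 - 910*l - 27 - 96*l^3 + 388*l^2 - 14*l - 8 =-96*l^3 + 380*l^2 - 464*l + 165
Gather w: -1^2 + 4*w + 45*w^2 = 45*w^2 + 4*w - 1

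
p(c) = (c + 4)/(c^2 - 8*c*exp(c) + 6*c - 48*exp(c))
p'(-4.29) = -0.15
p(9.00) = 0.00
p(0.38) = -0.06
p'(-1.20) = 0.04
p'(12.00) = 0.00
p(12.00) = 0.00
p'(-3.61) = -0.10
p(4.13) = -0.00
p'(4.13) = 0.00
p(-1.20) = -0.16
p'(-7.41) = -0.18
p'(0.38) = 0.05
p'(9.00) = 0.00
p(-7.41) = -0.33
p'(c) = (c + 4)*(8*c*exp(c) - 2*c + 56*exp(c) - 6)/(c^2 - 8*c*exp(c) + 6*c - 48*exp(c))^2 + 1/(c^2 - 8*c*exp(c) + 6*c - 48*exp(c)) = (c^2 - 8*c*exp(c) + 6*c + 2*(c + 4)*(4*c*exp(c) - c + 28*exp(c) - 3) - 48*exp(c))/(c^2 - 8*c*exp(c) + 6*c - 48*exp(c))^2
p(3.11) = -0.00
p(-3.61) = -0.04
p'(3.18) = 0.00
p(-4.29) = 0.04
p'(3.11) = 0.00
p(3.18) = -0.00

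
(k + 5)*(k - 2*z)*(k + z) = k^3 - k^2*z + 5*k^2 - 2*k*z^2 - 5*k*z - 10*z^2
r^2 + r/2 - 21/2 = (r - 3)*(r + 7/2)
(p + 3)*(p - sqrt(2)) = p^2 - sqrt(2)*p + 3*p - 3*sqrt(2)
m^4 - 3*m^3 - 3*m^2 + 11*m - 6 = (m - 3)*(m - 1)^2*(m + 2)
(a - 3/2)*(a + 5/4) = a^2 - a/4 - 15/8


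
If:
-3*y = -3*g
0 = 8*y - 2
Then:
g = 1/4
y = 1/4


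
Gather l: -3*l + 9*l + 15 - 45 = 6*l - 30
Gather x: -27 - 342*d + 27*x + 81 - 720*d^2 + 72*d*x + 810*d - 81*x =-720*d^2 + 468*d + x*(72*d - 54) + 54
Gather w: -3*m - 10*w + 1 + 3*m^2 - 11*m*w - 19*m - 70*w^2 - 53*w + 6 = 3*m^2 - 22*m - 70*w^2 + w*(-11*m - 63) + 7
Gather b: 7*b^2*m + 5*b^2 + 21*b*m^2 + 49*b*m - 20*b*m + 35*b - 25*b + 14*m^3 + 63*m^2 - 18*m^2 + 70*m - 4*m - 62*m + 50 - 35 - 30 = b^2*(7*m + 5) + b*(21*m^2 + 29*m + 10) + 14*m^3 + 45*m^2 + 4*m - 15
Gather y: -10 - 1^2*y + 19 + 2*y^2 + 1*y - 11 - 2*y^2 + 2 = 0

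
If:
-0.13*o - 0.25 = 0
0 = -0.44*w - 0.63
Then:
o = -1.92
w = -1.43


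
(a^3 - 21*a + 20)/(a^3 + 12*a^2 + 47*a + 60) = (a^2 - 5*a + 4)/(a^2 + 7*a + 12)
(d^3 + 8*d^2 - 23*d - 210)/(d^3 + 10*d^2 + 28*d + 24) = (d^2 + 2*d - 35)/(d^2 + 4*d + 4)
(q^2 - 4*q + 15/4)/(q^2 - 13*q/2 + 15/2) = (q - 5/2)/(q - 5)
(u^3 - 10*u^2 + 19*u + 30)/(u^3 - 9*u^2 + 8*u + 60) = (u + 1)/(u + 2)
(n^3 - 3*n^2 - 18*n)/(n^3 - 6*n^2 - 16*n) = (-n^2 + 3*n + 18)/(-n^2 + 6*n + 16)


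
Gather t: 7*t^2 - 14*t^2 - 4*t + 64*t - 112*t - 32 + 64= -7*t^2 - 52*t + 32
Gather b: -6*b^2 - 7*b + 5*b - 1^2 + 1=-6*b^2 - 2*b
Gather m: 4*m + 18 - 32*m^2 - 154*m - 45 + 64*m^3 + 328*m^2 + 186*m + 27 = 64*m^3 + 296*m^2 + 36*m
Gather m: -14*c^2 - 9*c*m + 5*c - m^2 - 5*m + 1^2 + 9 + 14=-14*c^2 + 5*c - m^2 + m*(-9*c - 5) + 24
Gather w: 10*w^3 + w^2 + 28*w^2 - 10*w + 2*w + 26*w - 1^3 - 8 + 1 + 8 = 10*w^3 + 29*w^2 + 18*w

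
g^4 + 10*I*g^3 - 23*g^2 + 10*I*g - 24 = (g - I)*(g + I)*(g + 4*I)*(g + 6*I)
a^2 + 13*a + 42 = (a + 6)*(a + 7)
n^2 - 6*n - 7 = (n - 7)*(n + 1)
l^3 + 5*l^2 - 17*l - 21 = (l - 3)*(l + 1)*(l + 7)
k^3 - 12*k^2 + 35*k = k*(k - 7)*(k - 5)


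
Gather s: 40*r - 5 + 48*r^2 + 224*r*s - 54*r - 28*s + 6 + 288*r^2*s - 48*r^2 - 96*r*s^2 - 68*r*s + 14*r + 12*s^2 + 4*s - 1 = s^2*(12 - 96*r) + s*(288*r^2 + 156*r - 24)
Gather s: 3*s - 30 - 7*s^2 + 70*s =-7*s^2 + 73*s - 30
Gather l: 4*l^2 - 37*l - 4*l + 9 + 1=4*l^2 - 41*l + 10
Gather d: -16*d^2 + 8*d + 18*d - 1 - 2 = -16*d^2 + 26*d - 3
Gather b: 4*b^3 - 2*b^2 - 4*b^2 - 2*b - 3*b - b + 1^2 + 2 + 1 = 4*b^3 - 6*b^2 - 6*b + 4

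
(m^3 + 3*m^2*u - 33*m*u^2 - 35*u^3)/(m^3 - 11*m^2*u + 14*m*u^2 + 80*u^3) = (-m^2 - 8*m*u - 7*u^2)/(-m^2 + 6*m*u + 16*u^2)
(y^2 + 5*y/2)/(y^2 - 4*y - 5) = y*(2*y + 5)/(2*(y^2 - 4*y - 5))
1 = 1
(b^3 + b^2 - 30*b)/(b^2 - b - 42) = b*(b - 5)/(b - 7)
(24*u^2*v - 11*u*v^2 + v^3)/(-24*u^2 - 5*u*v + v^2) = v*(-3*u + v)/(3*u + v)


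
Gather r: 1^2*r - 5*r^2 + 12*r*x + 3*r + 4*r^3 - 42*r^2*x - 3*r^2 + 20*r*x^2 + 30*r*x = 4*r^3 + r^2*(-42*x - 8) + r*(20*x^2 + 42*x + 4)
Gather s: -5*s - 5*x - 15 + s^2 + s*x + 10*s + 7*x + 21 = s^2 + s*(x + 5) + 2*x + 6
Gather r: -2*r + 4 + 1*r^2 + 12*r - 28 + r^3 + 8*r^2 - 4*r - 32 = r^3 + 9*r^2 + 6*r - 56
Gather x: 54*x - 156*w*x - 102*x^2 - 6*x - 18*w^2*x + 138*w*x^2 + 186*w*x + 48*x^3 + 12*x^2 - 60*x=48*x^3 + x^2*(138*w - 90) + x*(-18*w^2 + 30*w - 12)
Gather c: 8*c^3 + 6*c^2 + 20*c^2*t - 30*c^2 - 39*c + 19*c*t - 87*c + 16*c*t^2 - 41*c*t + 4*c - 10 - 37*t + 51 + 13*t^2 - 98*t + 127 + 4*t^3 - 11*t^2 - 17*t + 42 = 8*c^3 + c^2*(20*t - 24) + c*(16*t^2 - 22*t - 122) + 4*t^3 + 2*t^2 - 152*t + 210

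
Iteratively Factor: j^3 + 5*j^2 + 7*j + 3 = (j + 1)*(j^2 + 4*j + 3) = (j + 1)^2*(j + 3)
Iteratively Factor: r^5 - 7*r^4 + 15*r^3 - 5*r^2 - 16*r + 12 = (r - 2)*(r^4 - 5*r^3 + 5*r^2 + 5*r - 6) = (r - 2)*(r + 1)*(r^3 - 6*r^2 + 11*r - 6) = (r - 3)*(r - 2)*(r + 1)*(r^2 - 3*r + 2) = (r - 3)*(r - 2)*(r - 1)*(r + 1)*(r - 2)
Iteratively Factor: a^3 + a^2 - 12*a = (a + 4)*(a^2 - 3*a) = (a - 3)*(a + 4)*(a)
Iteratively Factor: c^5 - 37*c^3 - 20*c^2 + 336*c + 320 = (c - 4)*(c^4 + 4*c^3 - 21*c^2 - 104*c - 80) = (c - 5)*(c - 4)*(c^3 + 9*c^2 + 24*c + 16) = (c - 5)*(c - 4)*(c + 4)*(c^2 + 5*c + 4) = (c - 5)*(c - 4)*(c + 4)^2*(c + 1)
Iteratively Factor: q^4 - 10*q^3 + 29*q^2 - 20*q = (q - 1)*(q^3 - 9*q^2 + 20*q) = (q - 5)*(q - 1)*(q^2 - 4*q) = (q - 5)*(q - 4)*(q - 1)*(q)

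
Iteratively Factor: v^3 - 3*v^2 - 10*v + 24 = (v + 3)*(v^2 - 6*v + 8) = (v - 4)*(v + 3)*(v - 2)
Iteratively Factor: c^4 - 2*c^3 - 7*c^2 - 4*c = (c)*(c^3 - 2*c^2 - 7*c - 4) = c*(c + 1)*(c^2 - 3*c - 4) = c*(c - 4)*(c + 1)*(c + 1)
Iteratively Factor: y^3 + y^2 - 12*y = (y - 3)*(y^2 + 4*y) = (y - 3)*(y + 4)*(y)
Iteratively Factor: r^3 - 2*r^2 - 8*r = (r - 4)*(r^2 + 2*r) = (r - 4)*(r + 2)*(r)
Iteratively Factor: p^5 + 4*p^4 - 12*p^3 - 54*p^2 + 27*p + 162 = (p + 3)*(p^4 + p^3 - 15*p^2 - 9*p + 54) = (p + 3)^2*(p^3 - 2*p^2 - 9*p + 18) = (p - 3)*(p + 3)^2*(p^2 + p - 6) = (p - 3)*(p + 3)^3*(p - 2)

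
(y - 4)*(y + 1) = y^2 - 3*y - 4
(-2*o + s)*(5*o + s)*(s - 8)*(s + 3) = -10*o^2*s^2 + 50*o^2*s + 240*o^2 + 3*o*s^3 - 15*o*s^2 - 72*o*s + s^4 - 5*s^3 - 24*s^2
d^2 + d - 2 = (d - 1)*(d + 2)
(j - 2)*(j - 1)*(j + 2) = j^3 - j^2 - 4*j + 4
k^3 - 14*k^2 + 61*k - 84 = (k - 7)*(k - 4)*(k - 3)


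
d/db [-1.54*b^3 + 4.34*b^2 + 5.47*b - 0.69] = -4.62*b^2 + 8.68*b + 5.47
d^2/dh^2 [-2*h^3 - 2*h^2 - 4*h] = -12*h - 4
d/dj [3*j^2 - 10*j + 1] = 6*j - 10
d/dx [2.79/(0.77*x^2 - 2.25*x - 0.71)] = (6.2775 - 4.2966*x)/(-0.77*x^2 + 2.25*x + 0.71)^2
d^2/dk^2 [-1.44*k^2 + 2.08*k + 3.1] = -2.88000000000000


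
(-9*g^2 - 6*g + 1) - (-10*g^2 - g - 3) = g^2 - 5*g + 4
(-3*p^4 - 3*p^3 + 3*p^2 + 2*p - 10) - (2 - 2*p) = -3*p^4 - 3*p^3 + 3*p^2 + 4*p - 12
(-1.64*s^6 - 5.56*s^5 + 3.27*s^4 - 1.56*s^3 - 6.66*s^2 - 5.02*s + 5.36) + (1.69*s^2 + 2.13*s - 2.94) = -1.64*s^6 - 5.56*s^5 + 3.27*s^4 - 1.56*s^3 - 4.97*s^2 - 2.89*s + 2.42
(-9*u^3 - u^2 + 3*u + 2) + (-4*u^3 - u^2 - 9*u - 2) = -13*u^3 - 2*u^2 - 6*u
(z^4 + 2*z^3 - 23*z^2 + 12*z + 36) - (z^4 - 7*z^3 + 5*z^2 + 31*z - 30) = 9*z^3 - 28*z^2 - 19*z + 66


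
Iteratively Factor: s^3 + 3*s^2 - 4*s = (s + 4)*(s^2 - s) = s*(s + 4)*(s - 1)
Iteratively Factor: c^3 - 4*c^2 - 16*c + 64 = (c + 4)*(c^2 - 8*c + 16) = (c - 4)*(c + 4)*(c - 4)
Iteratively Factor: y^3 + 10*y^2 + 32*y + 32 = (y + 4)*(y^2 + 6*y + 8) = (y + 4)^2*(y + 2)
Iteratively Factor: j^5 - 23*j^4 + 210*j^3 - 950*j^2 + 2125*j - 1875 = (j - 3)*(j^4 - 20*j^3 + 150*j^2 - 500*j + 625) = (j - 5)*(j - 3)*(j^3 - 15*j^2 + 75*j - 125) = (j - 5)^2*(j - 3)*(j^2 - 10*j + 25) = (j - 5)^3*(j - 3)*(j - 5)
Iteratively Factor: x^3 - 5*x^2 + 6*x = (x - 2)*(x^2 - 3*x) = x*(x - 2)*(x - 3)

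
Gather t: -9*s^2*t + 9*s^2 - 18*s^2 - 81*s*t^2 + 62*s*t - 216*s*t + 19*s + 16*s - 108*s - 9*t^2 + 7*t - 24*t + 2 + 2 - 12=-9*s^2 - 73*s + t^2*(-81*s - 9) + t*(-9*s^2 - 154*s - 17) - 8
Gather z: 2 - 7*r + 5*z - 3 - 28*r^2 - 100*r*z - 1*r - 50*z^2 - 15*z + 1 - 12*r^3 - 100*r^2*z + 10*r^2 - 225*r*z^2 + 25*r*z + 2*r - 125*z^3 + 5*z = -12*r^3 - 18*r^2 - 6*r - 125*z^3 + z^2*(-225*r - 50) + z*(-100*r^2 - 75*r - 5)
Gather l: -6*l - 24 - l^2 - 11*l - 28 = -l^2 - 17*l - 52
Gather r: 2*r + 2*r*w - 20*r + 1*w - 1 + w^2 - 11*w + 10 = r*(2*w - 18) + w^2 - 10*w + 9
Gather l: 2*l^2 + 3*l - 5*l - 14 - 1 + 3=2*l^2 - 2*l - 12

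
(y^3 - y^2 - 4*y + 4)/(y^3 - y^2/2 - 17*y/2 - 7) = 2*(y^2 - 3*y + 2)/(2*y^2 - 5*y - 7)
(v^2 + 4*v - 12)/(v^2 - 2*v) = (v + 6)/v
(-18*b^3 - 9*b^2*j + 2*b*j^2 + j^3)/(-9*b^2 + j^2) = 2*b + j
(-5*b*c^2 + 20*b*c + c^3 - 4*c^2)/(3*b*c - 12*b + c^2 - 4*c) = c*(-5*b + c)/(3*b + c)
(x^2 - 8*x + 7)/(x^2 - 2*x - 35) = (x - 1)/(x + 5)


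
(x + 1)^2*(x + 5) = x^3 + 7*x^2 + 11*x + 5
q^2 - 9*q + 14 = (q - 7)*(q - 2)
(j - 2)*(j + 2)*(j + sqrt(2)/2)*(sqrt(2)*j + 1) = sqrt(2)*j^4 + 2*j^3 - 7*sqrt(2)*j^2/2 - 8*j - 2*sqrt(2)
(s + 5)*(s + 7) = s^2 + 12*s + 35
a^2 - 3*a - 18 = (a - 6)*(a + 3)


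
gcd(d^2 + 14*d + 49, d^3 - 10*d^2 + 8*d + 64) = 1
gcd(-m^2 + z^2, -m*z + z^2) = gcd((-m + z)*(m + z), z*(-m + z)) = -m + z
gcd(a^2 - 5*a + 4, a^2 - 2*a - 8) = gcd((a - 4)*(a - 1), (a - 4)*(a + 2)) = a - 4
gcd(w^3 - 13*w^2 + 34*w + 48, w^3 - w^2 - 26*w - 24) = w^2 - 5*w - 6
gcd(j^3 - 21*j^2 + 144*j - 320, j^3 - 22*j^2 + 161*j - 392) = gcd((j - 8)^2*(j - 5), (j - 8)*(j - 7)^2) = j - 8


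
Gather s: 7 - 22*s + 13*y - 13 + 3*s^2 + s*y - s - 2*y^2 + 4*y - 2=3*s^2 + s*(y - 23) - 2*y^2 + 17*y - 8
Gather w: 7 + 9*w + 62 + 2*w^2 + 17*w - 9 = 2*w^2 + 26*w + 60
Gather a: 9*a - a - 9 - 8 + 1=8*a - 16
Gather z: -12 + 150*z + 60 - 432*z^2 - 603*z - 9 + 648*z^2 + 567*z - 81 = 216*z^2 + 114*z - 42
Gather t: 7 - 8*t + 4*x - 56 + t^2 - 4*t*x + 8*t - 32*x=t^2 - 4*t*x - 28*x - 49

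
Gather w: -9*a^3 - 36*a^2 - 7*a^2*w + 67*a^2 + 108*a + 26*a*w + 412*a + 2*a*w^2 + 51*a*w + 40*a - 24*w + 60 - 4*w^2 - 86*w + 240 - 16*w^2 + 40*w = -9*a^3 + 31*a^2 + 560*a + w^2*(2*a - 20) + w*(-7*a^2 + 77*a - 70) + 300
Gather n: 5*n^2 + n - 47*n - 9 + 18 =5*n^2 - 46*n + 9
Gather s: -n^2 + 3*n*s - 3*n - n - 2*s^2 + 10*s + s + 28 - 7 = -n^2 - 4*n - 2*s^2 + s*(3*n + 11) + 21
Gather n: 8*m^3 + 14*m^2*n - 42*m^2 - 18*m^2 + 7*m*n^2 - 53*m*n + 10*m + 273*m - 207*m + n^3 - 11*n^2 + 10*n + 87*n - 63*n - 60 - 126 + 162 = 8*m^3 - 60*m^2 + 76*m + n^3 + n^2*(7*m - 11) + n*(14*m^2 - 53*m + 34) - 24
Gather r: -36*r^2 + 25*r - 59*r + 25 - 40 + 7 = -36*r^2 - 34*r - 8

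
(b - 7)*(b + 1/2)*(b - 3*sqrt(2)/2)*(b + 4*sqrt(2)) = b^4 - 13*b^3/2 + 5*sqrt(2)*b^3/2 - 65*sqrt(2)*b^2/4 - 31*b^2/2 - 35*sqrt(2)*b/4 + 78*b + 42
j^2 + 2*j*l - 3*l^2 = (j - l)*(j + 3*l)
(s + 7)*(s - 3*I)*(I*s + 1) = I*s^3 + 4*s^2 + 7*I*s^2 + 28*s - 3*I*s - 21*I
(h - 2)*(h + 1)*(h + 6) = h^3 + 5*h^2 - 8*h - 12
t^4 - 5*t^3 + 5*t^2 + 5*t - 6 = (t - 3)*(t - 2)*(t - 1)*(t + 1)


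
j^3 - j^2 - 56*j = j*(j - 8)*(j + 7)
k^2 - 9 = (k - 3)*(k + 3)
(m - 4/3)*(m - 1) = m^2 - 7*m/3 + 4/3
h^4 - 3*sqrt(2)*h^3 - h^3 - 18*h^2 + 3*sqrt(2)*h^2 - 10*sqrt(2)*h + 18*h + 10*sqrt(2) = (h - 1)*(h - 5*sqrt(2))*(h + sqrt(2))^2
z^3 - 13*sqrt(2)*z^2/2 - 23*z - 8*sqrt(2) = (z - 8*sqrt(2))*(z + sqrt(2)/2)*(z + sqrt(2))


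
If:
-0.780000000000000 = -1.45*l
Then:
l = 0.54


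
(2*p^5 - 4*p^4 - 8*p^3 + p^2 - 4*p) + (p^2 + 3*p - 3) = 2*p^5 - 4*p^4 - 8*p^3 + 2*p^2 - p - 3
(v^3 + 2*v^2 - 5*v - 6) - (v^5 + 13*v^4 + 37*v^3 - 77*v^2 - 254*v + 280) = -v^5 - 13*v^4 - 36*v^3 + 79*v^2 + 249*v - 286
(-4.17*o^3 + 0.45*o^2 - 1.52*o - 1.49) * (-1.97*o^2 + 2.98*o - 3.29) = 8.2149*o^5 - 13.3131*o^4 + 18.0547*o^3 - 3.0748*o^2 + 0.5606*o + 4.9021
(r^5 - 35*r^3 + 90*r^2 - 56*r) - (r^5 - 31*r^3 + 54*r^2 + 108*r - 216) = -4*r^3 + 36*r^2 - 164*r + 216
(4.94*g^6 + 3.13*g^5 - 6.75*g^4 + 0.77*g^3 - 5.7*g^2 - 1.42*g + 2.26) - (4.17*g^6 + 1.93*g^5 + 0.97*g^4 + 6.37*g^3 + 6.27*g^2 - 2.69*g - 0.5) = 0.77*g^6 + 1.2*g^5 - 7.72*g^4 - 5.6*g^3 - 11.97*g^2 + 1.27*g + 2.76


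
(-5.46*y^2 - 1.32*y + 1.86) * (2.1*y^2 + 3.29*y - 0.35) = -11.466*y^4 - 20.7354*y^3 + 1.4742*y^2 + 6.5814*y - 0.651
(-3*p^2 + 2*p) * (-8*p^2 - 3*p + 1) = 24*p^4 - 7*p^3 - 9*p^2 + 2*p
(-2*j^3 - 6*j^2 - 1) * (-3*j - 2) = 6*j^4 + 22*j^3 + 12*j^2 + 3*j + 2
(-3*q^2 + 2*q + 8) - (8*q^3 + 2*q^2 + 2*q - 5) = -8*q^3 - 5*q^2 + 13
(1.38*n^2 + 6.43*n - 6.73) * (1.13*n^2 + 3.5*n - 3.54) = 1.5594*n^4 + 12.0959*n^3 + 10.0149*n^2 - 46.3172*n + 23.8242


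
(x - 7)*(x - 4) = x^2 - 11*x + 28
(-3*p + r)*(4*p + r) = -12*p^2 + p*r + r^2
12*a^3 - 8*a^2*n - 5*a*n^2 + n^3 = (-6*a + n)*(-a + n)*(2*a + n)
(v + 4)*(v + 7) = v^2 + 11*v + 28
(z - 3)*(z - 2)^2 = z^3 - 7*z^2 + 16*z - 12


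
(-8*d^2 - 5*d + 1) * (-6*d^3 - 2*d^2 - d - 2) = 48*d^5 + 46*d^4 + 12*d^3 + 19*d^2 + 9*d - 2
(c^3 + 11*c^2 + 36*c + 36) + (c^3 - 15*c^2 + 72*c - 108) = 2*c^3 - 4*c^2 + 108*c - 72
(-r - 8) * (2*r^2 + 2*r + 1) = -2*r^3 - 18*r^2 - 17*r - 8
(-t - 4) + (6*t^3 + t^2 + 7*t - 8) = 6*t^3 + t^2 + 6*t - 12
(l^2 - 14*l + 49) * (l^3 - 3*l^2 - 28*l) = l^5 - 17*l^4 + 63*l^3 + 245*l^2 - 1372*l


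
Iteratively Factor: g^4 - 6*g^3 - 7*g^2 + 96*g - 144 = (g - 4)*(g^3 - 2*g^2 - 15*g + 36) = (g - 4)*(g - 3)*(g^2 + g - 12) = (g - 4)*(g - 3)*(g + 4)*(g - 3)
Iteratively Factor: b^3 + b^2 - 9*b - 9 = (b - 3)*(b^2 + 4*b + 3) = (b - 3)*(b + 1)*(b + 3)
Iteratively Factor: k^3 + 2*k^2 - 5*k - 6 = (k + 1)*(k^2 + k - 6) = (k - 2)*(k + 1)*(k + 3)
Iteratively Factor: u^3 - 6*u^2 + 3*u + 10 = (u - 5)*(u^2 - u - 2) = (u - 5)*(u + 1)*(u - 2)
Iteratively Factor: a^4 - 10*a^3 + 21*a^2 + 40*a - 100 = (a - 5)*(a^3 - 5*a^2 - 4*a + 20) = (a - 5)*(a + 2)*(a^2 - 7*a + 10) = (a - 5)*(a - 2)*(a + 2)*(a - 5)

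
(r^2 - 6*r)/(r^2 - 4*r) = (r - 6)/(r - 4)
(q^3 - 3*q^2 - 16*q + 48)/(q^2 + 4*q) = q - 7 + 12/q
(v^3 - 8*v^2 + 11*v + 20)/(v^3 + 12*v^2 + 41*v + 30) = (v^2 - 9*v + 20)/(v^2 + 11*v + 30)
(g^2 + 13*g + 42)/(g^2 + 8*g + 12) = (g + 7)/(g + 2)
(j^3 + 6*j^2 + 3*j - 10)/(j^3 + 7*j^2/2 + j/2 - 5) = 2*(j + 5)/(2*j + 5)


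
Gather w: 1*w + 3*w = 4*w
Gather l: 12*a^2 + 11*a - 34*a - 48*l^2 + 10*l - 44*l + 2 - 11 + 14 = 12*a^2 - 23*a - 48*l^2 - 34*l + 5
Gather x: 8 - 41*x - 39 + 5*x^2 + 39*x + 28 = 5*x^2 - 2*x - 3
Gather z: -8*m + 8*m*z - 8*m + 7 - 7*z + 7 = -16*m + z*(8*m - 7) + 14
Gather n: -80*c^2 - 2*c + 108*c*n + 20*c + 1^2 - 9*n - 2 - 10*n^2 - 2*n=-80*c^2 + 18*c - 10*n^2 + n*(108*c - 11) - 1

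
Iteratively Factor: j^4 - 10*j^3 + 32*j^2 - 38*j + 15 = (j - 1)*(j^3 - 9*j^2 + 23*j - 15) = (j - 3)*(j - 1)*(j^2 - 6*j + 5) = (j - 3)*(j - 1)^2*(j - 5)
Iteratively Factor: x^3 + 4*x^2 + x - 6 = (x - 1)*(x^2 + 5*x + 6) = (x - 1)*(x + 2)*(x + 3)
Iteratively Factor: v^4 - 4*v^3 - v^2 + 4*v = (v)*(v^3 - 4*v^2 - v + 4) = v*(v - 4)*(v^2 - 1) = v*(v - 4)*(v - 1)*(v + 1)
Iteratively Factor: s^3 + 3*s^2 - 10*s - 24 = (s + 4)*(s^2 - s - 6) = (s + 2)*(s + 4)*(s - 3)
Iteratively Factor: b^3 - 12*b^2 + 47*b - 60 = (b - 3)*(b^2 - 9*b + 20) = (b - 5)*(b - 3)*(b - 4)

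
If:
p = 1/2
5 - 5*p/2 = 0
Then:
No Solution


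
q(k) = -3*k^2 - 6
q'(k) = -6*k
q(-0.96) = -8.76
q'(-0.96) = 5.76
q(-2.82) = -29.86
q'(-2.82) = 16.92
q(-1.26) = -10.76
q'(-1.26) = 7.56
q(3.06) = -34.09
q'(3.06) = -18.36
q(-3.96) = -53.04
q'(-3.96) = 23.76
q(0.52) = -6.81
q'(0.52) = -3.12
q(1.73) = -14.98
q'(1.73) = -10.38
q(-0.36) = -6.39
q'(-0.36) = 2.16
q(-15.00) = -681.00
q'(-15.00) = 90.00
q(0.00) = -6.00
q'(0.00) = 0.00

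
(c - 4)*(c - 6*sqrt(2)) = c^2 - 6*sqrt(2)*c - 4*c + 24*sqrt(2)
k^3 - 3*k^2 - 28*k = k*(k - 7)*(k + 4)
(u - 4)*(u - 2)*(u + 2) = u^3 - 4*u^2 - 4*u + 16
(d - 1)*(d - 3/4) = d^2 - 7*d/4 + 3/4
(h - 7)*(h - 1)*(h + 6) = h^3 - 2*h^2 - 41*h + 42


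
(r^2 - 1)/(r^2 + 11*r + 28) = (r^2 - 1)/(r^2 + 11*r + 28)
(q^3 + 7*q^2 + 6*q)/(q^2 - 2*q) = (q^2 + 7*q + 6)/(q - 2)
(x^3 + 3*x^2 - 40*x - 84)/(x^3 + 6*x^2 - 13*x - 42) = (x - 6)/(x - 3)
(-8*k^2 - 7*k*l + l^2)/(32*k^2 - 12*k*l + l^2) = (-k - l)/(4*k - l)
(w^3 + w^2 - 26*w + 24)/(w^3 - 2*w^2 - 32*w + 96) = (w - 1)/(w - 4)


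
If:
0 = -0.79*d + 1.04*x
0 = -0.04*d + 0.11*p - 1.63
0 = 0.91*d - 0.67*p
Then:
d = 14.90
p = 20.24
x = 11.32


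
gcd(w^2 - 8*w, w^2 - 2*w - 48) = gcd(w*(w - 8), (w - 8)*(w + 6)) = w - 8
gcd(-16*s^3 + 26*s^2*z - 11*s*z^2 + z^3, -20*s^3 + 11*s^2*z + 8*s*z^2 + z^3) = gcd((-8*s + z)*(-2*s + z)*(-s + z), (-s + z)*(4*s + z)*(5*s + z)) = -s + z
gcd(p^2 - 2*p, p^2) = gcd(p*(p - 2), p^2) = p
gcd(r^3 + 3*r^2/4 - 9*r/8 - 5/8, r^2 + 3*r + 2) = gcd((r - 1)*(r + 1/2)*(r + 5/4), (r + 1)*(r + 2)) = 1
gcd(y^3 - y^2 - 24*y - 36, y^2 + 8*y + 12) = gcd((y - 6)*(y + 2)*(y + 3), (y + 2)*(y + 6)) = y + 2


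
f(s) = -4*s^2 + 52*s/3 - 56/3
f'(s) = 52/3 - 8*s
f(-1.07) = -41.79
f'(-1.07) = 25.89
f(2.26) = 0.08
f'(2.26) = -0.75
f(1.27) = -3.10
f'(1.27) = 7.17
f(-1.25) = -46.58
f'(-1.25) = 27.33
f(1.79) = -0.46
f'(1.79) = 3.01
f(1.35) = -2.56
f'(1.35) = 6.53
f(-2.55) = -88.88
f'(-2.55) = 37.73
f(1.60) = -1.17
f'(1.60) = 4.53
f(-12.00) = -802.67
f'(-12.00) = 113.33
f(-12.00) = -802.67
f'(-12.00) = 113.33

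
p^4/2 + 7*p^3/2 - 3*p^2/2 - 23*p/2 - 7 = (p/2 + 1/2)*(p - 2)*(p + 1)*(p + 7)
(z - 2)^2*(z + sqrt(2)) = z^3 - 4*z^2 + sqrt(2)*z^2 - 4*sqrt(2)*z + 4*z + 4*sqrt(2)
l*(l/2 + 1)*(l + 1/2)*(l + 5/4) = l^4/2 + 15*l^3/8 + 33*l^2/16 + 5*l/8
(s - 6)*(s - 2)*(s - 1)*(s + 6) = s^4 - 3*s^3 - 34*s^2 + 108*s - 72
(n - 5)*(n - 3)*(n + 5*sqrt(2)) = n^3 - 8*n^2 + 5*sqrt(2)*n^2 - 40*sqrt(2)*n + 15*n + 75*sqrt(2)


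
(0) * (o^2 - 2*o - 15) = 0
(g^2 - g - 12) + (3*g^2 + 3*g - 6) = 4*g^2 + 2*g - 18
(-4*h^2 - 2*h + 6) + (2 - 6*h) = -4*h^2 - 8*h + 8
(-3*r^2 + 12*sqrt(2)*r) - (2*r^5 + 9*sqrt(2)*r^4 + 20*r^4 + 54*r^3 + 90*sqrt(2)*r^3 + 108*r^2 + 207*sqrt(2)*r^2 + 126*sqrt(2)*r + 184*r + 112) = -2*r^5 - 20*r^4 - 9*sqrt(2)*r^4 - 90*sqrt(2)*r^3 - 54*r^3 - 207*sqrt(2)*r^2 - 111*r^2 - 184*r - 114*sqrt(2)*r - 112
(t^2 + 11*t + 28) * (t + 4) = t^3 + 15*t^2 + 72*t + 112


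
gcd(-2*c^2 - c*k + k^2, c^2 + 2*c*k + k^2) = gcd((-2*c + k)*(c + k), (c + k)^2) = c + k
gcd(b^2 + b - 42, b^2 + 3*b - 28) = b + 7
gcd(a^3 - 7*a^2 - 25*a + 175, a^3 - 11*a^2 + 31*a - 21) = a - 7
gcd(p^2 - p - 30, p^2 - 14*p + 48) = p - 6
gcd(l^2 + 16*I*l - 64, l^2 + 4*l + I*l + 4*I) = 1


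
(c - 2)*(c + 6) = c^2 + 4*c - 12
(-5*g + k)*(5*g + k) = -25*g^2 + k^2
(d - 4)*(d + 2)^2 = d^3 - 12*d - 16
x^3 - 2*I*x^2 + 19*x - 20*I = (x - 5*I)*(x - I)*(x + 4*I)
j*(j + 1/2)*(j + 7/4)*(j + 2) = j^4 + 17*j^3/4 + 43*j^2/8 + 7*j/4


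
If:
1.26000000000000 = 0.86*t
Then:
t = 1.47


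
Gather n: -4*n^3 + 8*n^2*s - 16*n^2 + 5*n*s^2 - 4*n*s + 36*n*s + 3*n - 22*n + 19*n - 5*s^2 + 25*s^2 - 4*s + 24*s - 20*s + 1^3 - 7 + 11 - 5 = -4*n^3 + n^2*(8*s - 16) + n*(5*s^2 + 32*s) + 20*s^2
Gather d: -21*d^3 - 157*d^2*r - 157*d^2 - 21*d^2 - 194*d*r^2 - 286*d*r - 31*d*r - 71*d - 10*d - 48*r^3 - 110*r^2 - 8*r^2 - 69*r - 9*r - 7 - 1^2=-21*d^3 + d^2*(-157*r - 178) + d*(-194*r^2 - 317*r - 81) - 48*r^3 - 118*r^2 - 78*r - 8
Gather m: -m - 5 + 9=4 - m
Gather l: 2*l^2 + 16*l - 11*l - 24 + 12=2*l^2 + 5*l - 12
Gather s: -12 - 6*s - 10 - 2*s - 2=-8*s - 24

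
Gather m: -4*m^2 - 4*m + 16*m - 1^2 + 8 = -4*m^2 + 12*m + 7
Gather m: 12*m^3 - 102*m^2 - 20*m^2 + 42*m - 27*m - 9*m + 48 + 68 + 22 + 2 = 12*m^3 - 122*m^2 + 6*m + 140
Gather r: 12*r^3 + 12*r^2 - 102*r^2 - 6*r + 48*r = 12*r^3 - 90*r^2 + 42*r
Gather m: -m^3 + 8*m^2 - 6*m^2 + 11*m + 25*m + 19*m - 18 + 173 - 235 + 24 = -m^3 + 2*m^2 + 55*m - 56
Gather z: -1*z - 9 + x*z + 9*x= 9*x + z*(x - 1) - 9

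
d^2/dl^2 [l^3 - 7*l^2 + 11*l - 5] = 6*l - 14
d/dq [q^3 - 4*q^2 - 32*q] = 3*q^2 - 8*q - 32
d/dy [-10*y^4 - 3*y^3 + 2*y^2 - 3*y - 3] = -40*y^3 - 9*y^2 + 4*y - 3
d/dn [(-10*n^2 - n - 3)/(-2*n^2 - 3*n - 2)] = 7*(4*n^2 + 4*n - 1)/(4*n^4 + 12*n^3 + 17*n^2 + 12*n + 4)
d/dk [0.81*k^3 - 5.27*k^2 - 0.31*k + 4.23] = 2.43*k^2 - 10.54*k - 0.31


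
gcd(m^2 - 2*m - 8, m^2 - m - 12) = m - 4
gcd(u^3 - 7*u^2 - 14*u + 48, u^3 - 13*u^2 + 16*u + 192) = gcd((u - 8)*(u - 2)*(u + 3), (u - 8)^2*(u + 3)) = u^2 - 5*u - 24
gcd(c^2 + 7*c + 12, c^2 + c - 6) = c + 3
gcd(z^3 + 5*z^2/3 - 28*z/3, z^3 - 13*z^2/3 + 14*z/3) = z^2 - 7*z/3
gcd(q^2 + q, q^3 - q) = q^2 + q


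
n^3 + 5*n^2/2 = n^2*(n + 5/2)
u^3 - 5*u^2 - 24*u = u*(u - 8)*(u + 3)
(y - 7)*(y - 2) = y^2 - 9*y + 14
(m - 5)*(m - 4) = m^2 - 9*m + 20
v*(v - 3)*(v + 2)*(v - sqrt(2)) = v^4 - sqrt(2)*v^3 - v^3 - 6*v^2 + sqrt(2)*v^2 + 6*sqrt(2)*v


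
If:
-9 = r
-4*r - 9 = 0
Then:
No Solution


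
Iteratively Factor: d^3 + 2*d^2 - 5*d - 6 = (d + 1)*(d^2 + d - 6) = (d - 2)*(d + 1)*(d + 3)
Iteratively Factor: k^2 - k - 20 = (k + 4)*(k - 5)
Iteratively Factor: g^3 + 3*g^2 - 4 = (g + 2)*(g^2 + g - 2) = (g - 1)*(g + 2)*(g + 2)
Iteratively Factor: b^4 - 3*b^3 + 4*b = (b - 2)*(b^3 - b^2 - 2*b) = (b - 2)*(b + 1)*(b^2 - 2*b) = b*(b - 2)*(b + 1)*(b - 2)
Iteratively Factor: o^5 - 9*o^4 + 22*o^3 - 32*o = (o + 1)*(o^4 - 10*o^3 + 32*o^2 - 32*o) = o*(o + 1)*(o^3 - 10*o^2 + 32*o - 32) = o*(o - 4)*(o + 1)*(o^2 - 6*o + 8) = o*(o - 4)^2*(o + 1)*(o - 2)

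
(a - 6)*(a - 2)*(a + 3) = a^3 - 5*a^2 - 12*a + 36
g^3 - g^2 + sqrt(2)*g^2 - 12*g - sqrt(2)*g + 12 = (g - 1)*(g - 2*sqrt(2))*(g + 3*sqrt(2))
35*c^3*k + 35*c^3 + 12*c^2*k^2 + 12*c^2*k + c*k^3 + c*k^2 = (5*c + k)*(7*c + k)*(c*k + c)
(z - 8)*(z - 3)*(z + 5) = z^3 - 6*z^2 - 31*z + 120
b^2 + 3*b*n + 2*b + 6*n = (b + 2)*(b + 3*n)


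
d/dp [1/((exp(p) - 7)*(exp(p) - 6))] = (13 - 2*exp(p))*exp(p)/(exp(4*p) - 26*exp(3*p) + 253*exp(2*p) - 1092*exp(p) + 1764)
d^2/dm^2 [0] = 0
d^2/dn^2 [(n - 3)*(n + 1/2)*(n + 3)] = 6*n + 1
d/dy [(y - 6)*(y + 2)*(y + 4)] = 3*y^2 - 28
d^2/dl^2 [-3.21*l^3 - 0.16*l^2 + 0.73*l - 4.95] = -19.26*l - 0.32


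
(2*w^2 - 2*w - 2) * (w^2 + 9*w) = 2*w^4 + 16*w^3 - 20*w^2 - 18*w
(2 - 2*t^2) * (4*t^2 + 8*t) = -8*t^4 - 16*t^3 + 8*t^2 + 16*t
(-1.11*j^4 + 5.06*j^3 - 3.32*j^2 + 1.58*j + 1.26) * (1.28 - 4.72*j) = 5.2392*j^5 - 25.304*j^4 + 22.1472*j^3 - 11.7072*j^2 - 3.9248*j + 1.6128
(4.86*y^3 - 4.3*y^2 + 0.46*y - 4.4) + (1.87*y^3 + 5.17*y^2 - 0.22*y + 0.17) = 6.73*y^3 + 0.87*y^2 + 0.24*y - 4.23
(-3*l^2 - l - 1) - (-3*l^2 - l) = -1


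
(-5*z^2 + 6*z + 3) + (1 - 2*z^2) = -7*z^2 + 6*z + 4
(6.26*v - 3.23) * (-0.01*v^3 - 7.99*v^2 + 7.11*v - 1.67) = -0.0626*v^4 - 49.9851*v^3 + 70.3163*v^2 - 33.4195*v + 5.3941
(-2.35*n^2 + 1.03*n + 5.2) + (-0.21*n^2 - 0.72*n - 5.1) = -2.56*n^2 + 0.31*n + 0.100000000000001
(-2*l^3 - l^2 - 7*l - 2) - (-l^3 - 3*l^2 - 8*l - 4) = -l^3 + 2*l^2 + l + 2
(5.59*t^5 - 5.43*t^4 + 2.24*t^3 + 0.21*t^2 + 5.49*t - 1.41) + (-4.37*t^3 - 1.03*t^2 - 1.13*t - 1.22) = 5.59*t^5 - 5.43*t^4 - 2.13*t^3 - 0.82*t^2 + 4.36*t - 2.63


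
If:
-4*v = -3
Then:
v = 3/4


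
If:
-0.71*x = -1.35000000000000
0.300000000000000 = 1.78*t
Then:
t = 0.17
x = 1.90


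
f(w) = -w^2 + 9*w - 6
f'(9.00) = -9.00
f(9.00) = -6.00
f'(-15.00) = 39.00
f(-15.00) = -366.00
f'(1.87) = 5.26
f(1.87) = 7.33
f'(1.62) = 5.76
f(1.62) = 5.96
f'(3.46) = 2.08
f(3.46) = 13.17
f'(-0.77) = 10.54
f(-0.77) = -13.52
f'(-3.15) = 15.30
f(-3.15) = -44.27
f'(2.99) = 3.02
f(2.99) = 11.97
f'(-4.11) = 17.22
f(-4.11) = -59.88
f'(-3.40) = 15.80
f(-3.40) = -48.16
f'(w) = 9 - 2*w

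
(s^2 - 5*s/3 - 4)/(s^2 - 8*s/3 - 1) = (3*s + 4)/(3*s + 1)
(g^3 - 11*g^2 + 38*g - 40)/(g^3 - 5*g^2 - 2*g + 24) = (g^2 - 7*g + 10)/(g^2 - g - 6)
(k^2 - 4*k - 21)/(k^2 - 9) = (k - 7)/(k - 3)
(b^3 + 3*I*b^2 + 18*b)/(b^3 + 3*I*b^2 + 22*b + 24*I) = b*(b - 3*I)/(b^2 - 3*I*b + 4)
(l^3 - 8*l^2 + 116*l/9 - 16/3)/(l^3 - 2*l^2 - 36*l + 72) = (l^2 - 2*l + 8/9)/(l^2 + 4*l - 12)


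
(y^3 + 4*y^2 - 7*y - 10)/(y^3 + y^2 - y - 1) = (y^2 + 3*y - 10)/(y^2 - 1)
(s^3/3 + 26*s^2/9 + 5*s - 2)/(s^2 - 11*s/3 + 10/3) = (3*s^3 + 26*s^2 + 45*s - 18)/(3*(3*s^2 - 11*s + 10))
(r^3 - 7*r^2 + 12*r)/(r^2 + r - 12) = r*(r - 4)/(r + 4)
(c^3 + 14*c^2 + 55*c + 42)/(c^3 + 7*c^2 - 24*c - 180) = (c^2 + 8*c + 7)/(c^2 + c - 30)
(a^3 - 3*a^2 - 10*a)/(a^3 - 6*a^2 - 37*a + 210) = a*(a + 2)/(a^2 - a - 42)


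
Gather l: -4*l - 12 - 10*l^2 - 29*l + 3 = -10*l^2 - 33*l - 9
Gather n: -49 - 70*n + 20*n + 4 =-50*n - 45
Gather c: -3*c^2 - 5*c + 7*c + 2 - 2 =-3*c^2 + 2*c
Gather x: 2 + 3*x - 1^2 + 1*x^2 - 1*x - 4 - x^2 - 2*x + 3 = 0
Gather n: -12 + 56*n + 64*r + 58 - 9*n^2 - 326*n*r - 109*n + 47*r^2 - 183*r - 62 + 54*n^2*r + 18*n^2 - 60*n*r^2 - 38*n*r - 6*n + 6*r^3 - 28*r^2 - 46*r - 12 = n^2*(54*r + 9) + n*(-60*r^2 - 364*r - 59) + 6*r^3 + 19*r^2 - 165*r - 28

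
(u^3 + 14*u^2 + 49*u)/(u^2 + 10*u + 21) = u*(u + 7)/(u + 3)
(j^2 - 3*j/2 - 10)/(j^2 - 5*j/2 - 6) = (2*j + 5)/(2*j + 3)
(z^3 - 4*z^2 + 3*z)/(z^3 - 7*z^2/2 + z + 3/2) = 2*z/(2*z + 1)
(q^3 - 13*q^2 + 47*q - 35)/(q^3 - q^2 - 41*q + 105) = (q^2 - 8*q + 7)/(q^2 + 4*q - 21)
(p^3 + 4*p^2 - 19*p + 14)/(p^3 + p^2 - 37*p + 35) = (p - 2)/(p - 5)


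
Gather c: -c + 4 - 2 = 2 - c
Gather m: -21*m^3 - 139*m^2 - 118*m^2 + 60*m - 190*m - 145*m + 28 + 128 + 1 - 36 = -21*m^3 - 257*m^2 - 275*m + 121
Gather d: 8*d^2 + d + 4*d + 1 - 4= 8*d^2 + 5*d - 3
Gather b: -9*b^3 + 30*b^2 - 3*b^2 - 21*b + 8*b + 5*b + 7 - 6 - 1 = -9*b^3 + 27*b^2 - 8*b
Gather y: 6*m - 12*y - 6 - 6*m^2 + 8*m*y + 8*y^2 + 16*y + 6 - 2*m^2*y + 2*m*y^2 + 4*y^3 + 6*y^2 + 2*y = -6*m^2 + 6*m + 4*y^3 + y^2*(2*m + 14) + y*(-2*m^2 + 8*m + 6)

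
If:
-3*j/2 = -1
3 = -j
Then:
No Solution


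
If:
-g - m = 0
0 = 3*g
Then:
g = 0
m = 0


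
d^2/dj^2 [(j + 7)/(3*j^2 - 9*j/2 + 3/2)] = 4*((j + 7)*(4*j - 3)^2 - (6*j + 11)*(2*j^2 - 3*j + 1))/(3*(2*j^2 - 3*j + 1)^3)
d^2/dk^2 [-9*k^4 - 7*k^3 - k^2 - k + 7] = -108*k^2 - 42*k - 2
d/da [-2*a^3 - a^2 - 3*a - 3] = -6*a^2 - 2*a - 3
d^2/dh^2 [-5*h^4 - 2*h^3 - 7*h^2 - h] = -60*h^2 - 12*h - 14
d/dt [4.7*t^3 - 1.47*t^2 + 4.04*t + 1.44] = 14.1*t^2 - 2.94*t + 4.04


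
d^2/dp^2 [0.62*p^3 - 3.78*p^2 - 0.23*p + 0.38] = 3.72*p - 7.56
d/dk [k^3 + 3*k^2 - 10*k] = 3*k^2 + 6*k - 10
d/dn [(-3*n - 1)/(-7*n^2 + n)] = (-21*n^2 - 14*n + 1)/(n^2*(49*n^2 - 14*n + 1))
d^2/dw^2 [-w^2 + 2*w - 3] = -2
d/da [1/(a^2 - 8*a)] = 2*(4 - a)/(a^2*(a - 8)^2)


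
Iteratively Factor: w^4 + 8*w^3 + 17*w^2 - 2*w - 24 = (w + 2)*(w^3 + 6*w^2 + 5*w - 12) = (w + 2)*(w + 4)*(w^2 + 2*w - 3) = (w - 1)*(w + 2)*(w + 4)*(w + 3)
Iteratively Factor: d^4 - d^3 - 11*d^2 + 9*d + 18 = (d + 1)*(d^3 - 2*d^2 - 9*d + 18) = (d - 3)*(d + 1)*(d^2 + d - 6) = (d - 3)*(d + 1)*(d + 3)*(d - 2)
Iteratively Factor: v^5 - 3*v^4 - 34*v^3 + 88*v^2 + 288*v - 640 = (v - 5)*(v^4 + 2*v^3 - 24*v^2 - 32*v + 128) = (v - 5)*(v + 4)*(v^3 - 2*v^2 - 16*v + 32) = (v - 5)*(v - 4)*(v + 4)*(v^2 + 2*v - 8) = (v - 5)*(v - 4)*(v - 2)*(v + 4)*(v + 4)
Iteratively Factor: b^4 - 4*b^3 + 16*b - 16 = (b - 2)*(b^3 - 2*b^2 - 4*b + 8) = (b - 2)^2*(b^2 - 4) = (b - 2)^3*(b + 2)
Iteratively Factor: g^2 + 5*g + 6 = (g + 2)*(g + 3)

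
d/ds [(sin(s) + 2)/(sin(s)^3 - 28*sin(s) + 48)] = (-2*sin(s)^3 - 6*sin(s)^2 + 104)*cos(s)/(sin(s)^3 - 28*sin(s) + 48)^2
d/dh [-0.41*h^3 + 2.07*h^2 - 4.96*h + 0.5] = -1.23*h^2 + 4.14*h - 4.96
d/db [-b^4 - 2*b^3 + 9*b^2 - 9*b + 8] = -4*b^3 - 6*b^2 + 18*b - 9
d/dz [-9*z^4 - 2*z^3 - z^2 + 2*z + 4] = -36*z^3 - 6*z^2 - 2*z + 2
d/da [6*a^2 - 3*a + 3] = 12*a - 3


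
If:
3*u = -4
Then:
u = -4/3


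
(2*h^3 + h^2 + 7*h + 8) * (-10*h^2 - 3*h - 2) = -20*h^5 - 16*h^4 - 77*h^3 - 103*h^2 - 38*h - 16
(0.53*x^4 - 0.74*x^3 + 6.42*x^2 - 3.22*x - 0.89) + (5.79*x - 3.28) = 0.53*x^4 - 0.74*x^3 + 6.42*x^2 + 2.57*x - 4.17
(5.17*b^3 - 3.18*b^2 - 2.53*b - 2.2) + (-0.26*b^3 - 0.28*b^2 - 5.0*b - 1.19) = 4.91*b^3 - 3.46*b^2 - 7.53*b - 3.39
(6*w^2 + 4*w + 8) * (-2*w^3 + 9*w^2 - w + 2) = -12*w^5 + 46*w^4 + 14*w^3 + 80*w^2 + 16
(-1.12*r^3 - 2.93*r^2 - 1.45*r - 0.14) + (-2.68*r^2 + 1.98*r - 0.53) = -1.12*r^3 - 5.61*r^2 + 0.53*r - 0.67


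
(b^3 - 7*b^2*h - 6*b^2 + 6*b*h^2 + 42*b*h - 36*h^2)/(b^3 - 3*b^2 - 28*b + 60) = (b^2 - 7*b*h + 6*h^2)/(b^2 + 3*b - 10)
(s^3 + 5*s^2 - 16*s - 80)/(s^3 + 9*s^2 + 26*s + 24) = (s^2 + s - 20)/(s^2 + 5*s + 6)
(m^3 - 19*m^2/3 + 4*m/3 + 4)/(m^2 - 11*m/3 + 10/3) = (3*m^3 - 19*m^2 + 4*m + 12)/(3*m^2 - 11*m + 10)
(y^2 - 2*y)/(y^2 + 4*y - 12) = y/(y + 6)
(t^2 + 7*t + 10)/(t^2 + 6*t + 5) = (t + 2)/(t + 1)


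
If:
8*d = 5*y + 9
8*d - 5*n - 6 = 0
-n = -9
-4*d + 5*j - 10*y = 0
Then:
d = 51/8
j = 219/10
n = 9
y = 42/5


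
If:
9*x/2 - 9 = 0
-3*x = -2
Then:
No Solution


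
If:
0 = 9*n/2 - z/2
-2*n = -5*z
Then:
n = 0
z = 0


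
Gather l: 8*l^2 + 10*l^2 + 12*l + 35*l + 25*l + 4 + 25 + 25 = 18*l^2 + 72*l + 54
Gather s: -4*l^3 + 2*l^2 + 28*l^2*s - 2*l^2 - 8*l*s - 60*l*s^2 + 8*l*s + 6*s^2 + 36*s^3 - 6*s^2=-4*l^3 + 28*l^2*s - 60*l*s^2 + 36*s^3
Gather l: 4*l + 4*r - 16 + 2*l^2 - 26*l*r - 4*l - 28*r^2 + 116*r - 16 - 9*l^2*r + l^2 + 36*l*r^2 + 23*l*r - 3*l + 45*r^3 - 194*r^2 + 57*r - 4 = l^2*(3 - 9*r) + l*(36*r^2 - 3*r - 3) + 45*r^3 - 222*r^2 + 177*r - 36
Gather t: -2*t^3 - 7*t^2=-2*t^3 - 7*t^2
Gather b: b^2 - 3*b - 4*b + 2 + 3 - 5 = b^2 - 7*b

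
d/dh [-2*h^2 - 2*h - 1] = -4*h - 2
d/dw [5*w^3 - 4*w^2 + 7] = w*(15*w - 8)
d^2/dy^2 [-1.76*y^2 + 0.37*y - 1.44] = -3.52000000000000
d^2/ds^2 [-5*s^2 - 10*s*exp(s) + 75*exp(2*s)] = -10*s*exp(s) + 300*exp(2*s) - 20*exp(s) - 10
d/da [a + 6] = 1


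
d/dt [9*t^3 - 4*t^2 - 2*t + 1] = 27*t^2 - 8*t - 2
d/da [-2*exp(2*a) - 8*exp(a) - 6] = 4*(-exp(a) - 2)*exp(a)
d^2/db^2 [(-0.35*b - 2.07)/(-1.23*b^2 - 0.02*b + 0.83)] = ((0.35*b + 2.07)*(2.46*b + 0.02)*(4.92*b + 0.04) - (2.583*b + 5.1062)*(1.23*b^2 + 0.02*b - 0.83))/(1.23*b^2 + 0.02*b - 0.83)^3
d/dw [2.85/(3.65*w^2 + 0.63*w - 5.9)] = (-20.805*w - 1.7955)/(3.65*w^2 + 0.63*w - 5.9)^2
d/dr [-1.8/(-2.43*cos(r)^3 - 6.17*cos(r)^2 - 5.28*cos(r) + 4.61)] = (13.122*cos(r)^2 + 22.212*cos(r) + 9.504)*sin(r)/(2.43*cos(r)^3 + 6.17*cos(r)^2 + 5.28*cos(r) - 4.61)^2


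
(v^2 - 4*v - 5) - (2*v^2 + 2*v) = -v^2 - 6*v - 5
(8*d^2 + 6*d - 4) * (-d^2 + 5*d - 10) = -8*d^4 + 34*d^3 - 46*d^2 - 80*d + 40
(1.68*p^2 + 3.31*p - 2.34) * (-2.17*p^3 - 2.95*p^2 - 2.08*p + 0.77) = -3.6456*p^5 - 12.1387*p^4 - 8.1811*p^3 + 1.3118*p^2 + 7.4159*p - 1.8018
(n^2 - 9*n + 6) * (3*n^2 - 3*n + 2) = 3*n^4 - 30*n^3 + 47*n^2 - 36*n + 12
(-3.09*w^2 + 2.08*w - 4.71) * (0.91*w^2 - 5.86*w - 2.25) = -2.8119*w^4 + 20.0002*w^3 - 9.5224*w^2 + 22.9206*w + 10.5975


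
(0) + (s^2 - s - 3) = s^2 - s - 3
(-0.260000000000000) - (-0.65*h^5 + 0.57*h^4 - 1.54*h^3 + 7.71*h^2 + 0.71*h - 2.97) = 0.65*h^5 - 0.57*h^4 + 1.54*h^3 - 7.71*h^2 - 0.71*h + 2.71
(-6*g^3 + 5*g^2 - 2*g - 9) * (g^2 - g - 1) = -6*g^5 + 11*g^4 - g^3 - 12*g^2 + 11*g + 9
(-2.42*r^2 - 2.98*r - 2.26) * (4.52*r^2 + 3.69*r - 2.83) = -10.9384*r^4 - 22.3994*r^3 - 14.3628*r^2 + 0.0940000000000012*r + 6.3958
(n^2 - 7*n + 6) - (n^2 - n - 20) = 26 - 6*n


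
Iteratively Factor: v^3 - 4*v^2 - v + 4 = (v - 4)*(v^2 - 1) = (v - 4)*(v + 1)*(v - 1)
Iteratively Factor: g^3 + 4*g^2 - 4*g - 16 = (g + 4)*(g^2 - 4) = (g + 2)*(g + 4)*(g - 2)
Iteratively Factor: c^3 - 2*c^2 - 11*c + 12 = (c - 4)*(c^2 + 2*c - 3) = (c - 4)*(c + 3)*(c - 1)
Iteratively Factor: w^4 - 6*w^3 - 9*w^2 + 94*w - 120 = (w + 4)*(w^3 - 10*w^2 + 31*w - 30) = (w - 3)*(w + 4)*(w^2 - 7*w + 10) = (w - 5)*(w - 3)*(w + 4)*(w - 2)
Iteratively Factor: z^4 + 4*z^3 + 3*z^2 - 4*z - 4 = (z + 1)*(z^3 + 3*z^2 - 4) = (z + 1)*(z + 2)*(z^2 + z - 2) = (z + 1)*(z + 2)^2*(z - 1)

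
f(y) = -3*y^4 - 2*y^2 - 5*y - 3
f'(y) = -12*y^3 - 4*y - 5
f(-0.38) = -1.45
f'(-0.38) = -2.82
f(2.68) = -185.53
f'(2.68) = -246.71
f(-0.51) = -1.17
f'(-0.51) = -1.37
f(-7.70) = -10628.99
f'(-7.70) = 5504.20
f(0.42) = -5.55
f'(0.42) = -7.57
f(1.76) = -46.78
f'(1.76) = -77.46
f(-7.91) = -11832.89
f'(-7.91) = 5965.60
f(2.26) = -102.78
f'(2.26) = -152.56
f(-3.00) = -249.00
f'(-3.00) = 331.00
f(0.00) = -3.00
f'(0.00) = -5.00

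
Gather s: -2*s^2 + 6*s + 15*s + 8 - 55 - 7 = -2*s^2 + 21*s - 54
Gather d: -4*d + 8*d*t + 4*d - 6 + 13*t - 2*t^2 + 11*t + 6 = 8*d*t - 2*t^2 + 24*t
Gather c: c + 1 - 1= c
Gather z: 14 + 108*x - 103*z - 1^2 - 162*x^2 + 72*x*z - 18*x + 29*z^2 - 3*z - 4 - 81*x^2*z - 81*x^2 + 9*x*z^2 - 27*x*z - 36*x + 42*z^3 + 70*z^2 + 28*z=-243*x^2 + 54*x + 42*z^3 + z^2*(9*x + 99) + z*(-81*x^2 + 45*x - 78) + 9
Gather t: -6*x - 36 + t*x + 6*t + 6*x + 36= t*(x + 6)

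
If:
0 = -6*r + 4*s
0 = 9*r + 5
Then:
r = -5/9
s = -5/6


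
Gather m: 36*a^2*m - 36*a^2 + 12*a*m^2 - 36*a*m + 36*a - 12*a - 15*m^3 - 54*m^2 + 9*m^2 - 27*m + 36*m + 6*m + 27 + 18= -36*a^2 + 24*a - 15*m^3 + m^2*(12*a - 45) + m*(36*a^2 - 36*a + 15) + 45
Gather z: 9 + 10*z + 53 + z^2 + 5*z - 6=z^2 + 15*z + 56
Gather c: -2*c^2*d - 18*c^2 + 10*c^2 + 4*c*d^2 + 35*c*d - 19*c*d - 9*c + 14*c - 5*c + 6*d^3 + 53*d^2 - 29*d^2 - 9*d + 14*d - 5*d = c^2*(-2*d - 8) + c*(4*d^2 + 16*d) + 6*d^3 + 24*d^2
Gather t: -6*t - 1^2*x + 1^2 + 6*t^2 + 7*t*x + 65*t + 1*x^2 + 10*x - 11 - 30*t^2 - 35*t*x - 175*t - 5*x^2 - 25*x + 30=-24*t^2 + t*(-28*x - 116) - 4*x^2 - 16*x + 20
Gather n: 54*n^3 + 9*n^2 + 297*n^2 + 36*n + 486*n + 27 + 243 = 54*n^3 + 306*n^2 + 522*n + 270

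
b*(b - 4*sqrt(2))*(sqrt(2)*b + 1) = sqrt(2)*b^3 - 7*b^2 - 4*sqrt(2)*b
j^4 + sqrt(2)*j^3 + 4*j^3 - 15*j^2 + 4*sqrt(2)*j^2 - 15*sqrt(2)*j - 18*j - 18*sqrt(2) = (j - 3)*(j + 1)*(j + 6)*(j + sqrt(2))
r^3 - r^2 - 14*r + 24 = (r - 3)*(r - 2)*(r + 4)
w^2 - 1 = (w - 1)*(w + 1)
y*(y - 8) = y^2 - 8*y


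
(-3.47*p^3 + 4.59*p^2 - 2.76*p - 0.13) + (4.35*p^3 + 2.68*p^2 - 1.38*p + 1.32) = 0.879999999999999*p^3 + 7.27*p^2 - 4.14*p + 1.19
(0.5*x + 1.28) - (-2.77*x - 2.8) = 3.27*x + 4.08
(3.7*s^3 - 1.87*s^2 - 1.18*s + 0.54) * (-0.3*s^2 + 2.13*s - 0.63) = -1.11*s^5 + 8.442*s^4 - 5.9601*s^3 - 1.4973*s^2 + 1.8936*s - 0.3402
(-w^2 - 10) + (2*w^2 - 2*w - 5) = w^2 - 2*w - 15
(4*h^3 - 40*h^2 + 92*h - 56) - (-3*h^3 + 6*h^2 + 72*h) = 7*h^3 - 46*h^2 + 20*h - 56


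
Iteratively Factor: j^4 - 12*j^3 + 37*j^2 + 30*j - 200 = (j - 5)*(j^3 - 7*j^2 + 2*j + 40) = (j - 5)*(j + 2)*(j^2 - 9*j + 20) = (j - 5)*(j - 4)*(j + 2)*(j - 5)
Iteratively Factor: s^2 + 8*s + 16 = (s + 4)*(s + 4)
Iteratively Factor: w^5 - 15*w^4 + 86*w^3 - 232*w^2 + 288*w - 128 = (w - 4)*(w^4 - 11*w^3 + 42*w^2 - 64*w + 32) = (w - 4)*(w - 1)*(w^3 - 10*w^2 + 32*w - 32) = (w - 4)^2*(w - 1)*(w^2 - 6*w + 8) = (w - 4)^2*(w - 2)*(w - 1)*(w - 4)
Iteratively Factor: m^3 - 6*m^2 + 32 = (m + 2)*(m^2 - 8*m + 16) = (m - 4)*(m + 2)*(m - 4)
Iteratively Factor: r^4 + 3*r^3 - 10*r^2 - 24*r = (r - 3)*(r^3 + 6*r^2 + 8*r) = (r - 3)*(r + 4)*(r^2 + 2*r) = r*(r - 3)*(r + 4)*(r + 2)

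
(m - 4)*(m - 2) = m^2 - 6*m + 8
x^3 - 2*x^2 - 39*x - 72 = (x - 8)*(x + 3)^2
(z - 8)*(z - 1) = z^2 - 9*z + 8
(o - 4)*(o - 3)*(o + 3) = o^3 - 4*o^2 - 9*o + 36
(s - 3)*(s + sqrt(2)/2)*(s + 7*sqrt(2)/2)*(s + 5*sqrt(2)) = s^4 - 3*s^3 + 9*sqrt(2)*s^3 - 27*sqrt(2)*s^2 + 87*s^2/2 - 261*s/2 + 35*sqrt(2)*s/2 - 105*sqrt(2)/2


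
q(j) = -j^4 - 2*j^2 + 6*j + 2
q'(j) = -4*j^3 - 4*j + 6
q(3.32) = -121.62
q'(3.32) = -153.66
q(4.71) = -506.24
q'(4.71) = -430.79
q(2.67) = -47.06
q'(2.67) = -80.82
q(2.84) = -62.15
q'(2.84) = -96.99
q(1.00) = 5.00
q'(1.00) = -2.00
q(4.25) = -334.88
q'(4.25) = -318.06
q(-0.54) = -1.91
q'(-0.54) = 8.79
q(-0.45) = -1.15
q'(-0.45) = 8.16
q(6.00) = -1330.00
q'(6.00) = -882.00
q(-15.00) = -51163.00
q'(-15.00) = 13566.00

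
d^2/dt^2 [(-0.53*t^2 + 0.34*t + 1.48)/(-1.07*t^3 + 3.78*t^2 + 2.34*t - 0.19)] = (1.213594*t^6 - 2.335596*t^5 - 4.120356*t^4 + 73.473034*t^3 - 101.533908*t^2 - 78.2052*t - 18.59771)/(1.225043*t^9 - 12.983166*t^8 + 37.828566*t^7 + 3.428625*t^6 - 87.338736*t^5 - 56.803248*t^4 - 2.613495*t^3 + 2.711718*t^2 - 0.253422*t + 0.006859)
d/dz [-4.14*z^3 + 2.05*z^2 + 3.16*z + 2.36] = -12.42*z^2 + 4.1*z + 3.16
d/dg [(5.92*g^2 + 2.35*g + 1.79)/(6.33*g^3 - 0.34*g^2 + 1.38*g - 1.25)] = (-37.4736*g^4 - 29.751*g^3 - 25.0235*g^2 - 13.5828*g - 5.4077)/(40.0689*g^6 - 4.3044*g^5 + 17.5864*g^4 - 16.7634*g^3 + 2.7544*g^2 - 3.45*g + 1.5625)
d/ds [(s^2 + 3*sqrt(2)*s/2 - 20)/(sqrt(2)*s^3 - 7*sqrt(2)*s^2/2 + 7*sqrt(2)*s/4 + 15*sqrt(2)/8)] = 4*(-8*sqrt(2)*s^4 - 48*s^3 + 84*s^2 + 494*sqrt(2)*s^2 - 1090*sqrt(2)*s + 45 + 280*sqrt(2))/(64*s^6 - 448*s^5 + 1008*s^4 - 544*s^3 - 644*s^2 + 420*s + 225)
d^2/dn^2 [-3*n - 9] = 0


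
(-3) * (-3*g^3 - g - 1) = 9*g^3 + 3*g + 3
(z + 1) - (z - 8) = 9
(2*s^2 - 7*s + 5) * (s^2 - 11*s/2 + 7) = 2*s^4 - 18*s^3 + 115*s^2/2 - 153*s/2 + 35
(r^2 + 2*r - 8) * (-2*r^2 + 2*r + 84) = -2*r^4 - 2*r^3 + 104*r^2 + 152*r - 672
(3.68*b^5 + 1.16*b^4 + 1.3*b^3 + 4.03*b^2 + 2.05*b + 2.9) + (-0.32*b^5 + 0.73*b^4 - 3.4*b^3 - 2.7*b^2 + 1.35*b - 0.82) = 3.36*b^5 + 1.89*b^4 - 2.1*b^3 + 1.33*b^2 + 3.4*b + 2.08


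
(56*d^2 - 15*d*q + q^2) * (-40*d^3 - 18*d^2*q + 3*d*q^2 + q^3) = -2240*d^5 - 408*d^4*q + 398*d^3*q^2 - 7*d^2*q^3 - 12*d*q^4 + q^5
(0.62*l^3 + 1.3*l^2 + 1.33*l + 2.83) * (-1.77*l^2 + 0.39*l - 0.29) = -1.0974*l^5 - 2.0592*l^4 - 2.0269*l^3 - 4.8674*l^2 + 0.718*l - 0.8207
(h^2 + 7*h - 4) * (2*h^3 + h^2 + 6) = 2*h^5 + 15*h^4 - h^3 + 2*h^2 + 42*h - 24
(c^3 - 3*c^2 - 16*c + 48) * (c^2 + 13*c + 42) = c^5 + 10*c^4 - 13*c^3 - 286*c^2 - 48*c + 2016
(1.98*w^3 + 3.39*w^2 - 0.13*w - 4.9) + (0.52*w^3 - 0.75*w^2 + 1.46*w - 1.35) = 2.5*w^3 + 2.64*w^2 + 1.33*w - 6.25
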